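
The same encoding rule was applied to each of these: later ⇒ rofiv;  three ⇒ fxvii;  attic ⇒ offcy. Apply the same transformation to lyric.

revcy

Treating letters as 0–25, the rule is x ↦ 5x + 14 (mod 26).
On lyric: l(11)→5·11+14≡17=r; y(24)→5·24+14≡4=e; r(17)→5·17+14≡21=v; i(8)→5·8+14≡2=c; c(2)→5·2+14≡24=y (all mod 26).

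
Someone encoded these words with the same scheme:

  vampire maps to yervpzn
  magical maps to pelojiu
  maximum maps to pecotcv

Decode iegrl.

fable

Each letter shifts forward by (position + 3), i.e. 3, 4, 5, … — the shift grows by one for each successive letter.
Reversing it on iegrl: i−3=f, e−4=a, g−5=b, r−6=l, l−7=e.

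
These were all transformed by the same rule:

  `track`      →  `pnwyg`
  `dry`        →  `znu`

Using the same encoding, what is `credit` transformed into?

ynazep

Compare letters: t→p is +22, r→n is +22, a→w is +22 — a constant shift. It's a constant shift of +22 (ROT22).
On credit: c+22=y, r+22=n, e+22=a, d+22=z, i+22=e, t+22=p.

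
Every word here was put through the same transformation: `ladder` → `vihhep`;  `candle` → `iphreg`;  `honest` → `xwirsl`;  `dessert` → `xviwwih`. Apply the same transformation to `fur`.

The word is reversed, then every letter is shifted forward by 4.
On fur: reverse → ruf; then shift: r+4=v, u+4=y, f+4=j.

vyj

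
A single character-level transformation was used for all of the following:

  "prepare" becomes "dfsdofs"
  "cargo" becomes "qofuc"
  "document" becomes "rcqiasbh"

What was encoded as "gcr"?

sod

Every letter moves 14 places later in the alphabet, wrapping around z→a.
Undoing it on gcr: g−14=s, c−14=o, r−14=d.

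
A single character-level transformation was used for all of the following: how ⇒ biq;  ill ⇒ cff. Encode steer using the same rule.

It's a constant shift of +20 (ROT20).
Applying it to steer: s+20=m, t+20=n, e+20=y, e+20=y, r+20=l.

mnyyl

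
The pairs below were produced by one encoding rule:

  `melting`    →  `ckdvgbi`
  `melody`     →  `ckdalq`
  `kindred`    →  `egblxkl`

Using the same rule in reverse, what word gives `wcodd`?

m(12)→c(2) and e(4)→k(10) fit y≡25x+14 (mod 26); the inverse of 25 mod 26 is 25. Treating letters as 0–25, the rule is x ↦ 25x + 14 (mod 26).
Decoding wcodd: w(22)→25·(22−14)≡18=s; c(2)→25·(2−14)≡12=m; o(14)→25·(14−14)≡0=a; d(3)→25·(3−14)≡11=l; d(3)→25·(3−14)≡11=l (all mod 26).

small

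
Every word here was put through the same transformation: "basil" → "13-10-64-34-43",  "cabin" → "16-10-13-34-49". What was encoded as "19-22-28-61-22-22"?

Each letter becomes 3×(its alphabet position, a=1..z=26) + 7.
Undoing it on 19-22-28-61-22-22: 19→(19−7)÷3=4=d, 22→(22−7)÷3=5=e, 28→(28−7)÷3=7=g, 61→(61−7)÷3=18=r, 22→(22−7)÷3=5=e, 22→(22−7)÷3=5=e.

degree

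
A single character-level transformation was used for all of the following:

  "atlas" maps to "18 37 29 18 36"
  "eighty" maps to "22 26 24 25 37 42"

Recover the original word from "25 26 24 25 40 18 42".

highway

a is letter #1 and maps to 18: an offset of 17. The number is (letter's place in the alphabet, a=1) + 17.
Undoing it on 25 26 24 25 40 18 42: 25→(25−17)÷1=8=h, 26→(26−17)÷1=9=i, 24→(24−17)÷1=7=g, 25→(25−17)÷1=8=h, 40→(40−17)÷1=23=w, 18→(18−17)÷1=1=a, 42→(42−17)÷1=25=y.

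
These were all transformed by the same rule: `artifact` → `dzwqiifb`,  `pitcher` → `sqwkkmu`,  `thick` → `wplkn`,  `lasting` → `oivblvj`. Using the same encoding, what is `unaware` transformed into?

The shifts repeat in a cycle of length 2: positions 0,1,… shift by +3, +8, then the pattern repeats.
On unaware: u+3=x, n+8=v, a+3=d, w+8=e, a+3=d, r+8=z, e+3=h.

xvdedzh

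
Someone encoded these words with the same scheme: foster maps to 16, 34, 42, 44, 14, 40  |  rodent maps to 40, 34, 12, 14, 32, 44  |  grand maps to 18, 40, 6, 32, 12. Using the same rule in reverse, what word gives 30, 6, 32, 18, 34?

f(#6)→16 and o(#15)→34: differences scale by 2, so n = 2·pos + 4. Each letter becomes 2×(its alphabet position, a=1..z=26) + 4.
Undoing it on 30, 6, 32, 18, 34: 30→(30−4)÷2=13=m, 6→(6−4)÷2=1=a, 32→(32−4)÷2=14=n, 18→(18−4)÷2=7=g, 34→(34−4)÷2=15=o.

mango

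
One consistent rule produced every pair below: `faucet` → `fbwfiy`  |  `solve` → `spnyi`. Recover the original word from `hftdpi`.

In faucet: f→f is +0, a→b is +1, u→w is +2, c→f is +3 — the shift increases by 1 each position. The shift increases by 1 at each position, starting from +0: 0, 1, 2, ….
Decoding hftdpi: h−0=h, f−1=e, t−2=r, d−3=a, p−4=l, i−5=d.

herald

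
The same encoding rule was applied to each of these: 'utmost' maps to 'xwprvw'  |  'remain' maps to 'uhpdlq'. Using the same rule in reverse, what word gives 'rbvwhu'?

It's a constant shift of +3 (ROT3).
Reversing it on rbvwhu: r−3=o, b−3=y, v−3=s, w−3=t, h−3=e, u−3=r.

oyster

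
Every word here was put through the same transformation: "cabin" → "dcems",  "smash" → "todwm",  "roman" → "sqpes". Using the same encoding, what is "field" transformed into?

In cabin: c→d is +1, a→c is +2, b→e is +3, i→m is +4 — the shift increases by 1 each position. Letter i (0-indexed) is shifted by i+1, so successive shifts are 1, 2, 3, ….
On field: f+1=g, i+2=k, e+3=h, l+4=p, d+5=i.

gkhpi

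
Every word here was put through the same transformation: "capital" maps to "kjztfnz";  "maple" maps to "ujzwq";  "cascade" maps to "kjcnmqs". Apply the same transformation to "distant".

Each letter shifts forward by (position + 8), i.e. 8, 9, 10, … — the shift grows by one for each successive letter.
On distant: d+8=l, i+9=r, s+10=c, t+11=e, a+12=m, n+13=a, t+14=h.

lrcemah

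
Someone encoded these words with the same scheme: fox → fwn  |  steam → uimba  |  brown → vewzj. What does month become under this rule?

Two steps: reverse the string, then apply a Caesar shift of +8.
For month: reverse → htnom; then shift: h+8=p, t+8=b, n+8=v, o+8=w, m+8=u.

pbvwu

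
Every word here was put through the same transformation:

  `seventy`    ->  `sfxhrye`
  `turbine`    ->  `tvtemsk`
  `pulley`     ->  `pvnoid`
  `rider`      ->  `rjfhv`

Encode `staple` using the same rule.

In seventy: s→s is +0, e→f is +1, v→x is +2, e→h is +3 — the shift increases by 1 each position. Letter i (0-indexed) is shifted by i+0, so successive shifts are 0, 1, 2, ….
On staple: s+0=s, t+1=u, a+2=c, p+3=s, l+4=p, e+5=j.

sucspj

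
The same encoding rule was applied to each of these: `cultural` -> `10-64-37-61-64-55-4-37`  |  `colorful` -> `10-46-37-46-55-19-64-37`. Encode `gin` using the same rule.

22-28-43

c(#3)→10 and u(#21)→64: differences scale by 3, so n = 3·pos + 1. With a=1..z=26, the number is 3·pos + 1.
Applying it to gin: g=7→22, i=9→28, n=14→43.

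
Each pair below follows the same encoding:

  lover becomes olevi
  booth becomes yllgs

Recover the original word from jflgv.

Each letter is replaced by its mirror in the alphabet: a↔z, b↔y, c↔x, and so on (the Atbash cipher).
Decoding jflgv: j↔q, f↔u, l↔o, g↔t, v↔e.

quote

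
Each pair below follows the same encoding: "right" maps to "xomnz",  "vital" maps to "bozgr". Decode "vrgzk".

Compare letters: r→x is +6, i→o is +6, g→m is +6 — a constant shift. It's a constant shift of +6 (ROT6).
Decoding vrgzk: v−6=p, r−6=l, g−6=a, z−6=t, k−6=e.

plate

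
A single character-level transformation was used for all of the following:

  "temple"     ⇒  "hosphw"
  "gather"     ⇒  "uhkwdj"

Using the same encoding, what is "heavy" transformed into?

bydhk

The output letters match the input read backwards, each shifted +3: temple reversed is elpmet. Two steps: reverse the string, then apply a Caesar shift of +3.
For heavy: reverse → yvaeh; then shift: y+3=b, v+3=y, a+3=d, e+3=h, h+3=k.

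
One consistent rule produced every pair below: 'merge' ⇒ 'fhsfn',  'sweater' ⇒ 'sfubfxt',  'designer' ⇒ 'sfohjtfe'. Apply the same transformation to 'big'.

The output letters match the input read backwards, each shifted +1: merge reversed is egrem. Read the word backwards and shift each letter +1.
Applying it to big: reverse → gib; then shift: g+1=h, i+1=j, b+1=c.

hjc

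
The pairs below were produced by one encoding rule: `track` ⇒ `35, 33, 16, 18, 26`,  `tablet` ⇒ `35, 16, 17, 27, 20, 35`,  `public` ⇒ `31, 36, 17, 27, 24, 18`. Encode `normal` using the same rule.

t is letter #20 and maps to 35: an offset of 15. Each letter is replaced by its alphabet position (a=1..z=26) + 15.
On normal: n=14→29, o=15→30, r=18→33, m=13→28, a=1→16, l=12→27.

29, 30, 33, 28, 16, 27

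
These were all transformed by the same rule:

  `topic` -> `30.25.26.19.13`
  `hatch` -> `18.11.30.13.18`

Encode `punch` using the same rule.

26.31.24.13.18

t is letter #20 and maps to 30: an offset of 10. The number is (letter's place in the alphabet, a=1) + 10.
For punch: p=16→26, u=21→31, n=14→24, c=3→13, h=8→18.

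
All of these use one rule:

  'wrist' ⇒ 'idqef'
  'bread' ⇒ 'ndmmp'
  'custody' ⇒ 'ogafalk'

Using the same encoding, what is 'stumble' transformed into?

Shifts by position in wrist: pos 0: w→i (+12), pos 1: r→d (+12), pos 2: i→q (+8), pos 3: s→e (+12), pos 4: t→f (+12) — repeating every 3. A repeating key of period 3 is used — shifts +12, +12, +8 over and over.
For stumble: s+12=e, t+12=f, u+8=c, m+12=y, b+12=n, l+8=t, e+12=q.

efcyntq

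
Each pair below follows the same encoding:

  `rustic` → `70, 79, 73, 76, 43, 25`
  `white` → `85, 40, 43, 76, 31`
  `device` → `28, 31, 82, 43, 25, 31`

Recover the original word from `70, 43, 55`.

rim

r(#18)→70 and u(#21)→79: differences scale by 3, so n = 3·pos + 16. The formula is n = 3×(alphabet index, a=1) + 16.
Undoing it on 70, 43, 55: 70→(70−16)÷3=18=r, 43→(43−16)÷3=9=i, 55→(55−16)÷3=13=m.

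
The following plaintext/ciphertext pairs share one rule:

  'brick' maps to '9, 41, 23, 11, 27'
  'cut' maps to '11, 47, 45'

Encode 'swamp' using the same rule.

b(#2)→9 and r(#18)→41: differences scale by 2, so n = 2·pos + 5. Each letter becomes 2×(its alphabet position, a=1..z=26) + 5.
For swamp: s=19→43, w=23→51, a=1→7, m=13→31, p=16→37.

43, 51, 7, 31, 37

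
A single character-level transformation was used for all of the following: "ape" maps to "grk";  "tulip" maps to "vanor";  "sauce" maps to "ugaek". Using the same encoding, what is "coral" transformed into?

eutgn

Vowels shift forward by 6 and consonants shift forward by 2.
For coral: c(cons)+2=e, o(vowel)+6=u, r(cons)+2=t, a(vowel)+6=g, l(cons)+2=n.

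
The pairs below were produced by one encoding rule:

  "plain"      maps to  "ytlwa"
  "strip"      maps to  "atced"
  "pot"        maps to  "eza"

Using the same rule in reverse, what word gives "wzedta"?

pistol

Two steps: reverse the string, then apply a Caesar shift of +11.
Reversing it on wzedta: shift back: w−11=l, z−11=o, e−11=t, d−11=s, t−11=i, a−11=p → lotsip; then reverse → pistol.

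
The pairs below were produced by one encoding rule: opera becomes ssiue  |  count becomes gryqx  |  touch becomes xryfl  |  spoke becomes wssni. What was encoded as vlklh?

Shifts by position in opera: pos 0: o→s (+4), pos 1: p→s (+3), pos 2: e→i (+4), pos 3: r→u (+3) — repeating every 2. The shifts repeat in a cycle of length 2: positions 0,1,… shift by +4, +3, then the pattern repeats.
Reversing it on vlklh: v−4=r, l−3=i, k−4=g, l−3=i, h−4=d.

rigid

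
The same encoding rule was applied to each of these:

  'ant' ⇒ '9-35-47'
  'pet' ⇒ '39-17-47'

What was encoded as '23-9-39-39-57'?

happy

a(#1)→9 and n(#14)→35: differences scale by 2, so n = 2·pos + 7. Each letter becomes 2×(its alphabet position, a=1..z=26) + 7.
Undoing it on 23-9-39-39-57: 23→(23−7)÷2=8=h, 9→(9−7)÷2=1=a, 39→(39−7)÷2=16=p, 39→(39−7)÷2=16=p, 57→(57−7)÷2=25=y.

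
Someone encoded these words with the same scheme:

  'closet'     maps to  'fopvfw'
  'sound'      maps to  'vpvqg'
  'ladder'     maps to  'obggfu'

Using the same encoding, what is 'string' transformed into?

vwujqj

The shift depends on letter class: consonant c→f is +3, but vowel o→p is +1. Two shifts are in play — +1 for a/e/i/o/u, +3 for every other letter.
For string: s(cons)+3=v, t(cons)+3=w, r(cons)+3=u, i(vowel)+1=j, n(cons)+3=q, g(cons)+3=j.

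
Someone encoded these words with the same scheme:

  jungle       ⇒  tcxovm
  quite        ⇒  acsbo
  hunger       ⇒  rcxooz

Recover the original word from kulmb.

Shifts by position in jungle: pos 0: j→t (+10), pos 1: u→c (+8), pos 2: n→x (+10), pos 3: g→o (+8) — repeating every 2. A repeating key of period 2 is used — shifts +10, +8 over and over.
Reversing it on kulmb: k−10=a, u−8=m, l−10=b, m−8=e, b−10=r.

amber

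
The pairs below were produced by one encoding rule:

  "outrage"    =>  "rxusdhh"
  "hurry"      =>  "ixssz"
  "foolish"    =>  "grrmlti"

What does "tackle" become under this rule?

The shift depends on letter class: consonant t→u is +1, but vowel o→r is +3. Vowels shift forward by 3 and consonants shift forward by 1.
On tackle: t(cons)+1=u, a(vowel)+3=d, c(cons)+1=d, k(cons)+1=l, l(cons)+1=m, e(vowel)+3=h.

uddlmh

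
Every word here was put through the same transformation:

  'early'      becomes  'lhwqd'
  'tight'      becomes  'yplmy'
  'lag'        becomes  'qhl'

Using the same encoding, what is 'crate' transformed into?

hwhyl

Two shifts are in play — +7 for a/e/i/o/u, +5 for every other letter.
For crate: c(cons)+5=h, r(cons)+5=w, a(vowel)+7=h, t(cons)+5=y, e(vowel)+7=l.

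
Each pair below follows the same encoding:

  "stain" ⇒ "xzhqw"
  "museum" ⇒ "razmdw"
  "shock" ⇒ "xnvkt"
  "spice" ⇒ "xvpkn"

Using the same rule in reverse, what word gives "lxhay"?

grasp

In stain: s→x is +5, t→z is +6, a→h is +7, i→q is +8 — the shift increases by 1 each position. Letter i (0-indexed) is shifted by i+5, so successive shifts are 5, 6, 7, ….
Decoding lxhay: l−5=g, x−6=r, h−7=a, a−8=s, y−9=p.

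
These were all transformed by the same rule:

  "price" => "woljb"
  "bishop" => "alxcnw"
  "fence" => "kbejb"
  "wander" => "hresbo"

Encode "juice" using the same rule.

upljb

This is an affine cipher: with a=0,…,z=25, each position x becomes (9x+17) mod 26.
For juice: j(9)→9·9+17≡20=u; u(20)→9·20+17≡15=p; i(8)→9·8+17≡11=l; c(2)→9·2+17≡9=j; e(4)→9·4+17≡1=b (all mod 26).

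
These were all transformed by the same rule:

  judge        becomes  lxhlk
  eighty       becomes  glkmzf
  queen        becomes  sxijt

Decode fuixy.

In judge: j→l is +2, u→x is +3, d→h is +4, g→l is +5 — the shift increases by 1 each position. Letter i (0-indexed) is shifted by i+2, so successive shifts are 2, 3, 4, ….
Reversing it on fuixy: f−2=d, u−3=r, i−4=e, x−5=s, y−6=s.

dress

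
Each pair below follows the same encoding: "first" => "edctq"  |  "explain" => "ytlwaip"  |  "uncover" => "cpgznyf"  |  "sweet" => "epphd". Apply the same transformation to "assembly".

jwmxpddl

The output letters match the input read backwards, each shifted +11: first reversed is tsrif. The word is reversed, then every letter is shifted forward by 11.
For assembly: reverse → ylbmessa; then shift: y+11=j, l+11=w, b+11=m, m+11=x, e+11=p, s+11=d, s+11=d, a+11=l.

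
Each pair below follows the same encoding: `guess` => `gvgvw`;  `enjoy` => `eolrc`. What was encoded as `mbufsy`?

mascot

The shift increases by 1 at each position, starting from +0: 0, 1, 2, ….
Undoing it on mbufsy: m−0=m, b−1=a, u−2=s, f−3=c, s−4=o, y−5=t.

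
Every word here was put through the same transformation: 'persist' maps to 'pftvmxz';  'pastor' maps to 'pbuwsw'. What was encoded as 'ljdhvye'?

Each letter shifts forward by its position index (0, 1, 2, …) — the shift grows by one for each successive letter.
Reversing it on ljdhvye: l−0=l, j−1=i, d−2=b, h−3=e, v−4=r, y−5=t, e−6=y.

liberty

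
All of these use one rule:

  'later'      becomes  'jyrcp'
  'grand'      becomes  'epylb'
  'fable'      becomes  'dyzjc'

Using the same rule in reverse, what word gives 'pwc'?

Compare letters: l→j is +24, a→y is +24, t→r is +24 — a constant shift. It's a constant shift of +24 (ROT24).
Decoding pwc: p−24=r, w−24=y, c−24=e.

rye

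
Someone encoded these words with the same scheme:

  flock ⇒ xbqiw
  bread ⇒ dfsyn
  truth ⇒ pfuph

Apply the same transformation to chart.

ihyfp

Each letter's alphabet position (a=0..z=25) is mapped through 5·x+24 mod 26 — an affine cipher.
For chart: c(2)→5·2+24≡8=i; h(7)→5·7+24≡7=h; a(0)→5·0+24≡24=y; r(17)→5·17+24≡5=f; t(19)→5·19+24≡15=p (all mod 26).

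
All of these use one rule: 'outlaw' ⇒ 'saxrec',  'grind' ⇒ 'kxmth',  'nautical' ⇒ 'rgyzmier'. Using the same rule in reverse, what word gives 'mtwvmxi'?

Shifts by position in outlaw: pos 0: o→s (+4), pos 1: u→a (+6), pos 2: t→x (+4), pos 3: l→r (+6) — repeating every 2. It's a Vigenère-style cipher with numeric key [4,6]: position i shifts by key[i mod 2].
Reversing it on mtwvmxi: m−4=i, t−6=n, w−4=s, v−6=p, m−4=i, x−6=r, i−4=e.

inspire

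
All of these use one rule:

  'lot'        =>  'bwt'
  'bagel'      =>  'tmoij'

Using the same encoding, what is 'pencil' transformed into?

tqkvmx

The output letters match the input read backwards, each shifted +8: lot reversed is tol. Read the word backwards and shift each letter +8.
Applying it to pencil: reverse → licnep; then shift: l+8=t, i+8=q, c+8=k, n+8=v, e+8=m, p+8=x.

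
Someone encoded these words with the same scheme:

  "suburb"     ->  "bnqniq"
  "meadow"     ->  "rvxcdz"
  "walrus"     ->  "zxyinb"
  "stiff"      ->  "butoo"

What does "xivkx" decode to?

arena

Treating letters as 0–25, the rule is x ↦ 19x + 23 (mod 26).
Reversing it on xivkx: x(23)→11·(23−23)≡0=a; i(8)→11·(8−23)≡17=r; v(21)→11·(21−23)≡4=e; k(10)→11·(10−23)≡13=n; x(23)→11·(23−23)≡0=a (all mod 26).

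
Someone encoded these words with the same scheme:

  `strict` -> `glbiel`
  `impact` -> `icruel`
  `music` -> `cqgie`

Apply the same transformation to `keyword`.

sokambj

s(18)→g(6) and t(19)→l(11) fit y≡5x+20 (mod 26); the inverse of 5 mod 26 is 21. Each letter's alphabet position (a=0..z=25) is mapped through 5·x+20 mod 26 — an affine cipher.
On keyword: k(10)→5·10+20≡18=s; e(4)→5·4+20≡14=o; y(24)→5·24+20≡10=k; w(22)→5·22+20≡0=a; o(14)→5·14+20≡12=m; r(17)→5·17+20≡1=b; d(3)→5·3+20≡9=j (all mod 26).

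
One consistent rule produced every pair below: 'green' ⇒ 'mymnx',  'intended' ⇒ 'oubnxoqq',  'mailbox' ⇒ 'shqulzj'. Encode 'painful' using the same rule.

vhqwpfx

In green: g→m is +6, r→y is +7, e→m is +8, e→n is +9 — the shift increases by 1 each position. The shift increases by 1 at each position, starting from +6: 6, 7, 8, ….
On painful: p+6=v, a+7=h, i+8=q, n+9=w, f+10=p, u+11=f, l+12=x.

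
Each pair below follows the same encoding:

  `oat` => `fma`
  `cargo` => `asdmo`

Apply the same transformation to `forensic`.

Read the word backwards and shift each letter +12.
For forensic: reverse → cisnerof; then shift: c+12=o, i+12=u, s+12=e, n+12=z, e+12=q, r+12=d, o+12=a, f+12=r.

ouezqdar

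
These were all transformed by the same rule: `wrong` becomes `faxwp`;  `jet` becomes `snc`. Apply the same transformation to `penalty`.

Compare letters: w→f is +9, r→a is +9, o→x is +9 — a constant shift. It's a constant shift of +9 (ROT9).
For penalty: p+9=y, e+9=n, n+9=w, a+9=j, l+9=u, t+9=c, y+9=h.

ynwjuch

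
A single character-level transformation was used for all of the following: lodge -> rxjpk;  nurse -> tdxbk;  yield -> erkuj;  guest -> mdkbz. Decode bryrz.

Shifts by position in lodge: pos 0: l→r (+6), pos 1: o→x (+9), pos 2: d→j (+6), pos 3: g→p (+9) — repeating every 2. The shifts repeat in a cycle of length 2: positions 0,1,… shift by +6, +9, then the pattern repeats.
Undoing it on bryrz: b−6=v, r−9=i, y−6=s, r−9=i, z−6=t.

visit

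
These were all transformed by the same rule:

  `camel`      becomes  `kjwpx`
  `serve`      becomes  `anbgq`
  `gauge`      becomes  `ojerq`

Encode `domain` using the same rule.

Letter i (0-indexed) is shifted by i+8, so successive shifts are 8, 9, 10, ….
For domain: d+8=l, o+9=x, m+10=w, a+11=l, i+12=u, n+13=a.

lxwlua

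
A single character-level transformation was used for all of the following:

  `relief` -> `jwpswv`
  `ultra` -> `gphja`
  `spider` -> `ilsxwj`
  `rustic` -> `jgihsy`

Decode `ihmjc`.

story

r(17)→j(9) and e(4)→w(22) fit y≡25x+0 (mod 26); the inverse of 25 mod 26 is 25. Each letter's alphabet position (a=0..z=25) is mapped through 25·x+0 mod 26 — an affine cipher.
Decoding ihmjc: i(8)→25·(8−0)≡18=s; h(7)→25·(7−0)≡19=t; m(12)→25·(12−0)≡14=o; j(9)→25·(9−0)≡17=r; c(2)→25·(2−0)≡24=y (all mod 26).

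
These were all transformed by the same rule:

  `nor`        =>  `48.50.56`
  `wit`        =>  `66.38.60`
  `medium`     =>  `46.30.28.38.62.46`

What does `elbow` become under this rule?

30.44.24.50.66

n(#14)→48 and o(#15)→50: differences scale by 2, so n = 2·pos + 20. Each letter becomes 2×(its alphabet position, a=1..z=26) + 20.
On elbow: e=5→30, l=12→44, b=2→24, o=15→50, w=23→66.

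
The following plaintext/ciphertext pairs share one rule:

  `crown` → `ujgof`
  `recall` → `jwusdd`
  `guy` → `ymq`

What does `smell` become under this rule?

Compare letters: c→u is +18, r→j is +18, o→g is +18 — a constant shift. It's a constant shift of +18 (ROT18).
On smell: s+18=k, m+18=e, e+18=w, l+18=d, l+18=d.

kewdd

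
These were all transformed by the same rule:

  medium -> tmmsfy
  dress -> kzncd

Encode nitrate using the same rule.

uqcblfr

In medium: m→t is +7, e→m is +8, d→m is +9, i→s is +10 — the shift increases by 1 each position. Each letter shifts forward by (position + 7), i.e. 7, 8, 9, … — the shift grows by one for each successive letter.
Applying it to nitrate: n+7=u, i+8=q, t+9=c, r+10=b, a+11=l, t+12=f, e+13=r.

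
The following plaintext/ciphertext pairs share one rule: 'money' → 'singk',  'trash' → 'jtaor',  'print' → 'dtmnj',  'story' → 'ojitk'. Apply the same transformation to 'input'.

mndej

Each letter's alphabet position (a=0..z=25) is mapped through 21·x+0 mod 26 — an affine cipher.
On input: i(8)→21·8+0≡12=m; n(13)→21·13+0≡13=n; p(15)→21·15+0≡3=d; u(20)→21·20+0≡4=e; t(19)→21·19+0≡9=j (all mod 26).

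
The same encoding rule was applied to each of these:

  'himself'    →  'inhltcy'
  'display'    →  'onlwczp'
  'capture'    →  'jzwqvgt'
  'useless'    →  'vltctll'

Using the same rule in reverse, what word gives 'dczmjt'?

h(7)→i(8) and i(8)→n(13) fit y≡5x+25 (mod 26); the inverse of 5 mod 26 is 21. This is an affine cipher: with a=0,…,z=25, each position x becomes (5x+25) mod 26.
Reversing it on dczmjt: d(3)→21·(3−25)≡6=g; c(2)→21·(2−25)≡11=l; z(25)→21·(25−25)≡0=a; m(12)→21·(12−25)≡13=n; j(9)→21·(9−25)≡2=c; t(19)→21·(19−25)≡4=e (all mod 26).

glance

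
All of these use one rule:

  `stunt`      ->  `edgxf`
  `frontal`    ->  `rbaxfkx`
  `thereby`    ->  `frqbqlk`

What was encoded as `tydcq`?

horse

Shifts by position in stunt: pos 0: s→e (+12), pos 1: t→d (+10), pos 2: u→g (+12), pos 3: n→x (+10) — repeating every 2. A repeating key of period 2 is used — shifts +12, +10 over and over.
Undoing it on tydcq: t−12=h, y−10=o, d−12=r, c−10=s, q−12=e.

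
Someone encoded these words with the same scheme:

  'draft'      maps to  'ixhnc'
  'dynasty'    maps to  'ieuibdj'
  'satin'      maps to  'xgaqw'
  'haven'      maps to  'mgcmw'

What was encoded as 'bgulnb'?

In draft: d→i is +5, r→x is +6, a→h is +7, f→n is +8 — the shift increases by 1 each position. Letter i (0-indexed) is shifted by i+5, so successive shifts are 5, 6, 7, ….
Reversing it on bgulnb: b−5=w, g−6=a, u−7=n, l−8=d, n−9=e, b−10=r.

wander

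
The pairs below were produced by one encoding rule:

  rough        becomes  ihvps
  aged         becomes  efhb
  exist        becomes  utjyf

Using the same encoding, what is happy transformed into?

zqqbi

The output letters match the input read backwards, each shifted +1: rough reversed is hguor. Two steps: reverse the string, then apply a Caesar shift of +1.
Applying it to happy: reverse → yppah; then shift: y+1=z, p+1=q, p+1=q, a+1=b, h+1=i.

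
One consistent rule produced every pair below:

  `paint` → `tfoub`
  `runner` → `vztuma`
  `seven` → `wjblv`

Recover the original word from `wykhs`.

Each letter shifts forward by (position + 4), i.e. 4, 5, 6, … — the shift grows by one for each successive letter.
Reversing it on wykhs: w−4=s, y−5=t, k−6=e, h−7=a, s−8=k.

steak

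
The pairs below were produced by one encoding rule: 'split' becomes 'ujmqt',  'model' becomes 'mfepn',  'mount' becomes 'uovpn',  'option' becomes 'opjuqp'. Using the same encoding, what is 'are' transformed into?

The output letters match the input read backwards, each shifted +1: split reversed is tilps. Read the word backwards and shift each letter +1.
For are: reverse → era; then shift: e+1=f, r+1=s, a+1=b.

fsb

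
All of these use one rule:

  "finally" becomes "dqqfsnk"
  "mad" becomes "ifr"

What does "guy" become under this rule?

dzl

Two steps: reverse the string, then apply a Caesar shift of +5.
Applying it to guy: reverse → yug; then shift: y+5=d, u+5=z, g+5=l.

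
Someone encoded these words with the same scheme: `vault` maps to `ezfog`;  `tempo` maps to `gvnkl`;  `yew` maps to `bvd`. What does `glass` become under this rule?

Each pair mirrors across the alphabet (v↔e, a↔z, u↔f): positions sum to 25. Letters are reflected about the middle of the alphabet (position → 25−position): Atbash.
For glass: g↔t, l↔o, a↔z, s↔h, s↔h.

tozhh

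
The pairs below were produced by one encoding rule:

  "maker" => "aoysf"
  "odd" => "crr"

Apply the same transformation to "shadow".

Compare letters: m→a is +14, a→o is +14, k→y is +14 — a constant shift. Each letter is shifted forward by 14 in the alphabet (a Caesar shift of +14).
For shadow: s+14=g, h+14=v, a+14=o, d+14=r, o+14=c, w+14=k.

gvorck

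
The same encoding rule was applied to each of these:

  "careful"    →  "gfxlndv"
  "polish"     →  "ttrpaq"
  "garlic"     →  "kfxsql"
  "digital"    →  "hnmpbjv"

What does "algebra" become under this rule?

In careful: c→g is +4, a→f is +5, r→x is +6, e→l is +7 — the shift increases by 1 each position. Each letter shifts forward by (position + 4), i.e. 4, 5, 6, … — the shift grows by one for each successive letter.
For algebra: a+4=e, l+5=q, g+6=m, e+7=l, b+8=j, r+9=a, a+10=k.

eqmljak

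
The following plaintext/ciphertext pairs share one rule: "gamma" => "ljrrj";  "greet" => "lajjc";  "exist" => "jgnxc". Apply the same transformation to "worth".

bxwyq

Shifts by position in gamma: pos 0: g→l (+5), pos 1: a→j (+9), pos 2: m→r (+5), pos 3: m→r (+5), pos 4: a→j (+9) — repeating every 3. The shifts repeat in a cycle of length 3: positions 0,1,… shift by +5, +9, +5, then the pattern repeats.
Applying it to worth: w+5=b, o+9=x, r+5=w, t+5=y, h+9=q.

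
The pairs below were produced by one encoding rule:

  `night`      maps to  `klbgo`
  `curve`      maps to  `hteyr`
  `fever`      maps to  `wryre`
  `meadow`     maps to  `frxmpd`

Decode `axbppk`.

lagoon

n(13)→k(10) and i(8)→l(11) fit y≡5x+23 (mod 26); the inverse of 5 mod 26 is 21. Treating letters as 0–25, the rule is x ↦ 5x + 23 (mod 26).
Undoing it on axbppk: a(0)→21·(0−23)≡11=l; x(23)→21·(23−23)≡0=a; b(1)→21·(1−23)≡6=g; p(15)→21·(15−23)≡14=o; p(15)→21·(15−23)≡14=o; k(10)→21·(10−23)≡13=n (all mod 26).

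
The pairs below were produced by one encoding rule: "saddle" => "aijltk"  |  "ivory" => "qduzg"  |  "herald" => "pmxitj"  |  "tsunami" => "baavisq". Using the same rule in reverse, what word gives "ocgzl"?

guard

Shifts by position in saddle: pos 0: s→a (+8), pos 1: a→i (+8), pos 2: d→j (+6), pos 3: d→l (+8), pos 4: l→t (+8), pos 5: e→k (+6) — repeating every 3. The shifts repeat in a cycle of length 3: positions 0,1,… shift by +8, +8, +6, then the pattern repeats.
Undoing it on ocgzl: o−8=g, c−8=u, g−6=a, z−8=r, l−8=d.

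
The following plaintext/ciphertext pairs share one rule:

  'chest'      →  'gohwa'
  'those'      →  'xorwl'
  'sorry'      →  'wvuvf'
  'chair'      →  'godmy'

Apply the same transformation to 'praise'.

Shifts by position in chest: pos 0: c→g (+4), pos 1: h→o (+7), pos 2: e→h (+3), pos 3: s→w (+4), pos 4: t→a (+7) — repeating every 3. It's a Vigenère-style cipher with numeric key [4,7,3]: position i shifts by key[i mod 3].
Applying it to praise: p+4=t, r+7=y, a+3=d, i+4=m, s+7=z, e+3=h.

tydmzh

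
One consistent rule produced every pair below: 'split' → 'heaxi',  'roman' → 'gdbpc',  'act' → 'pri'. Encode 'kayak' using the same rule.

Compare letters: s→h is +15, p→e is +15, l→a is +15 — a constant shift. This is a Caesar cipher with shift 15.
Applying it to kayak: k+15=z, a+15=p, y+15=n, a+15=p, k+15=z.

zpnpz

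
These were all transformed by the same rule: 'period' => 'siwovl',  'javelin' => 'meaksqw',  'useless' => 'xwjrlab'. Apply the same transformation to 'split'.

vtqoa

Letter i (0-indexed) is shifted by i+3, so successive shifts are 3, 4, 5, ….
Applying it to split: s+3=v, p+4=t, l+5=q, i+6=o, t+7=a.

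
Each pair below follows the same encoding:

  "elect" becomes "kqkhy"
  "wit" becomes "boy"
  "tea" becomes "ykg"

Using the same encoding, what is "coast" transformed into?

The rule splits by letter class: vowels +6, consonants +5.
For coast: c(cons)+5=h, o(vowel)+6=u, a(vowel)+6=g, s(cons)+5=x, t(cons)+5=y.

hugxy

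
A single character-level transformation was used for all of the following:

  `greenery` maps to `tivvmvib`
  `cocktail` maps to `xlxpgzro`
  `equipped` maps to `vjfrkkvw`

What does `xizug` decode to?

Each pair mirrors across the alphabet (g↔t, r↔i, e↔v): positions sum to 25. Letters are reflected about the middle of the alphabet (position → 25−position): Atbash.
Undoing it on xizug: x↔c, i↔r, z↔a, u↔f, g↔t.

craft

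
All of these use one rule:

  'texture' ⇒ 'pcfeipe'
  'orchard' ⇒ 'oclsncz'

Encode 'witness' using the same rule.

Read the word backwards and shift each letter +11.
Applying it to witness: reverse → ssentiw; then shift: s+11=d, s+11=d, e+11=p, n+11=y, t+11=e, i+11=t, w+11=h.

ddpyeth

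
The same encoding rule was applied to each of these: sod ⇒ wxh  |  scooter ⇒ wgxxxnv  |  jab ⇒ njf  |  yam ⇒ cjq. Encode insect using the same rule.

The shift depends on letter class: consonant s→w is +4, but vowel o→x is +9. Vowels shift forward by 9 and consonants shift forward by 4.
On insect: i(vowel)+9=r, n(cons)+4=r, s(cons)+4=w, e(vowel)+9=n, c(cons)+4=g, t(cons)+4=x.

rrwngx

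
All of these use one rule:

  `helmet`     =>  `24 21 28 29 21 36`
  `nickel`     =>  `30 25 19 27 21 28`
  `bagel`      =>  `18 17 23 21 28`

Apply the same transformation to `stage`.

The number is (letter's place in the alphabet, a=1) + 16.
For stage: s=19→35, t=20→36, a=1→17, g=7→23, e=5→21.

35 36 17 23 21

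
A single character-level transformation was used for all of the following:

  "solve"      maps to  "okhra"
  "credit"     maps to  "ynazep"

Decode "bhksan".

flower

Compare letters: s→o is +22, o→k is +22, l→h is +22 — a constant shift. Each letter is shifted forward by 22 in the alphabet (a Caesar shift of +22).
Reversing it on bhksan: b−22=f, h−22=l, k−22=o, s−22=w, a−22=e, n−22=r.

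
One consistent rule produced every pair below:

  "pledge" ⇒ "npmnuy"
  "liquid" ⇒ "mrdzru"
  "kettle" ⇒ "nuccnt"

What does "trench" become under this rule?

qlwnac

The output letters match the input read backwards, each shifted +9: pledge reversed is egdelp. The word is reversed, then every letter is shifted forward by 9.
For trench: reverse → hcnert; then shift: h+9=q, c+9=l, n+9=w, e+9=n, r+9=a, t+9=c.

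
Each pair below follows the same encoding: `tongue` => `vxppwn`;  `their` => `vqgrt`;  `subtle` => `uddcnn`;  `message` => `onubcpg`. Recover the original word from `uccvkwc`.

Shifts by position in tongue: pos 0: t→v (+2), pos 1: o→x (+9), pos 2: n→p (+2), pos 3: g→p (+9) — repeating every 2. A repeating key of period 2 is used — shifts +2, +9 over and over.
Reversing it on uccvkwc: u−2=s, c−9=t, c−2=a, v−9=m, k−2=i, w−9=n, c−2=a.

stamina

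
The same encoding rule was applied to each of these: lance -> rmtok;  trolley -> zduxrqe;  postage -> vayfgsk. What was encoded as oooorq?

icicle

Shifts by position in lance: pos 0: l→r (+6), pos 1: a→m (+12), pos 2: n→t (+6), pos 3: c→o (+12) — repeating every 2. It's a Vigenère-style cipher with numeric key [6,12]: position i shifts by key[i mod 2].
Undoing it on oooorq: o−6=i, o−12=c, o−6=i, o−12=c, r−6=l, q−12=e.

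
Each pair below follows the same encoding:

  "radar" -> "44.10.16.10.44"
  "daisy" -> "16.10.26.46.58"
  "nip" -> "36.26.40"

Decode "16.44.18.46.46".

dress

r(#18)→44 and a(#1)→10: differences scale by 2, so n = 2·pos + 8. The formula is n = 2×(alphabet index, a=1) + 8.
Reversing it on 16.44.18.46.46: 16→(16−8)÷2=4=d, 44→(44−8)÷2=18=r, 18→(18−8)÷2=5=e, 46→(46−8)÷2=19=s, 46→(46−8)÷2=19=s.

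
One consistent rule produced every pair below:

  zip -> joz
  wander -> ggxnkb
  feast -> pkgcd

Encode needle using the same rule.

xkknvk

The rule splits by letter class: vowels +6, consonants +10.
For needle: n(cons)+10=x, e(vowel)+6=k, e(vowel)+6=k, d(cons)+10=n, l(cons)+10=v, e(vowel)+6=k.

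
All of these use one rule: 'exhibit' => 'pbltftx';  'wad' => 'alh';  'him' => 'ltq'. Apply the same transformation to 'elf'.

ppj

The shift depends on letter class: consonant x→b is +4, but vowel e→p is +11. Vowels shift forward by 11 and consonants shift forward by 4.
Applying it to elf: e(vowel)+11=p, l(cons)+4=p, f(cons)+4=j.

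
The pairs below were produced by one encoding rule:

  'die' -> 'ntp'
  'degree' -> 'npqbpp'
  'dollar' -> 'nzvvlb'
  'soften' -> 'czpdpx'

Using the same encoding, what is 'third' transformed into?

The rule splits by letter class: vowels +11, consonants +10.
Applying it to third: t(cons)+10=d, h(cons)+10=r, i(vowel)+11=t, r(cons)+10=b, d(cons)+10=n.

drtbn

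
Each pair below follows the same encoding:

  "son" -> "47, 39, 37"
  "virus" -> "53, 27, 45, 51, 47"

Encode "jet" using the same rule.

29, 19, 49

s(#19)→47 and o(#15)→39: differences scale by 2, so n = 2·pos + 9. With a=1..z=26, the number is 2·pos + 9.
Applying it to jet: j=10→29, e=5→19, t=20→49.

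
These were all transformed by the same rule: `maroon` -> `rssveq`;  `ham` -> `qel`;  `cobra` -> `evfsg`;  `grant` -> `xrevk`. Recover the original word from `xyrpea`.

The output letters match the input read backwards, each shifted +4: maroon reversed is nooram. The word is reversed, then every letter is shifted forward by 4.
Decoding xyrpea: shift back: x−4=t, y−4=u, r−4=n, p−4=l, e−4=a, a−4=w → tunlaw; then reverse → walnut.

walnut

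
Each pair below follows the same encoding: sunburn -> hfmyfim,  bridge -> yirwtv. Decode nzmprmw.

Each pair mirrors across the alphabet (s↔h, u↔f, n↔m): positions sum to 25. Each letter is replaced by its mirror in the alphabet: a↔z, b↔y, c↔x, and so on (the Atbash cipher).
Decoding nzmprmw: n↔m, z↔a, m↔n, p↔k, r↔i, m↔n, w↔d.

mankind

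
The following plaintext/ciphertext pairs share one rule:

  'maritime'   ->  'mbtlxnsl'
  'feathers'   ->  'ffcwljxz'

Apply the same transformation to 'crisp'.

cskvt

Letter i (0-indexed) is shifted by i+0, so successive shifts are 0, 1, 2, ….
For crisp: c+0=c, r+1=s, i+2=k, s+3=v, p+4=t.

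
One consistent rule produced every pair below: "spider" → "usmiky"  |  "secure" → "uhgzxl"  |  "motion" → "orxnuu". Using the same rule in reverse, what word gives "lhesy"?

jeans

In spider: s→u is +2, p→s is +3, i→m is +4, d→i is +5 — the shift increases by 1 each position. Each letter shifts forward by (position + 2), i.e. 2, 3, 4, … — the shift grows by one for each successive letter.
Reversing it on lhesy: l−2=j, h−3=e, e−4=a, s−5=n, y−6=s.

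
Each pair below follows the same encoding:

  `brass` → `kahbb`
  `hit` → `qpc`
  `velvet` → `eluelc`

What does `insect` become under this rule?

pwbllc

Vowels shift forward by 7 and consonants shift forward by 9.
For insect: i(vowel)+7=p, n(cons)+9=w, s(cons)+9=b, e(vowel)+7=l, c(cons)+9=l, t(cons)+9=c.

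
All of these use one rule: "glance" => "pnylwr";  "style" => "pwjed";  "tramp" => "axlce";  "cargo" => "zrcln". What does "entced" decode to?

strict

The output letters match the input read backwards, each shifted +11: glance reversed is ecnalg. The word is reversed, then every letter is shifted forward by 11.
Undoing it on entced: shift back: e−11=t, n−11=c, t−11=i, c−11=r, e−11=t, d−11=s → tcirts; then reverse → strict.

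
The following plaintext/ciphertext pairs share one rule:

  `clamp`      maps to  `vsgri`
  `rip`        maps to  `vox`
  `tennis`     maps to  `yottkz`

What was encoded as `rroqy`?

skill

The output letters match the input read backwards, each shifted +6: clamp reversed is pmalc. The word is reversed, then every letter is shifted forward by 6.
Undoing it on rroqy: shift back: r−6=l, r−6=l, o−6=i, q−6=k, y−6=s → lliks; then reverse → skill.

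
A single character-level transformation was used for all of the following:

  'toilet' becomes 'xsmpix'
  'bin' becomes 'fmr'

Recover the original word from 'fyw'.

bus

Compare letters: t→x is +4, o→s is +4, i→m is +4 — a constant shift. Every letter moves 4 places later in the alphabet, wrapping around z→a.
Reversing it on fyw: f−4=b, y−4=u, w−4=s.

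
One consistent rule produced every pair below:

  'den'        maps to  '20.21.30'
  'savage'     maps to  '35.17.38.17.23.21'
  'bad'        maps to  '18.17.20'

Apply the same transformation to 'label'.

28.17.18.21.28

d is letter #4 and maps to 20: an offset of 16. The number is (letter's place in the alphabet, a=1) + 16.
Applying it to label: l=12→28, a=1→17, b=2→18, e=5→21, l=12→28.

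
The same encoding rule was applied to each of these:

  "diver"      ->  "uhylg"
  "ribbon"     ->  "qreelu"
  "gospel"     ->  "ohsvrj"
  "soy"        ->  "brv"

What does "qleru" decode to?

robin

The output letters match the input read backwards, each shifted +3: diver reversed is revid. The word is reversed, then every letter is shifted forward by 3.
Undoing it on qleru: shift back: q−3=n, l−3=i, e−3=b, r−3=o, u−3=r → nibor; then reverse → robin.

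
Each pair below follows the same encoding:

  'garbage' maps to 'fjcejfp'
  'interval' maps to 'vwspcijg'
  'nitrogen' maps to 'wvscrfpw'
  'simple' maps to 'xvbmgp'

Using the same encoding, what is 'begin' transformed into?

epfvw

g(6)→f(5) and a(0)→j(9) fit y≡21x+9 (mod 26); the inverse of 21 mod 26 is 5. This is an affine cipher: with a=0,…,z=25, each position x becomes (21x+9) mod 26.
On begin: b(1)→21·1+9≡4=e; e(4)→21·4+9≡15=p; g(6)→21·6+9≡5=f; i(8)→21·8+9≡21=v; n(13)→21·13+9≡22=w (all mod 26).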